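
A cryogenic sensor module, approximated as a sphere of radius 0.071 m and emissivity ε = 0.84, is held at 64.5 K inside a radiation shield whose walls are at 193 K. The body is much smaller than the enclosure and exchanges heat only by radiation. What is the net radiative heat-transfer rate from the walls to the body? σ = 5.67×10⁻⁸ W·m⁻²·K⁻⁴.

P_net ≈ 4.13 W

For a small grey body in a large enclosure: P_net = εσA(T_body⁴ − T_wall⁴).
A = 4πr² = 0.06335 m²; T_body⁴ − T_wall⁴ = 1.731×10⁷ − 1.387×10⁹ = -1.370×10⁹ K⁴.
|P_net| = 0.84·5.67×10⁻⁸·0.06335·1.370×10⁹.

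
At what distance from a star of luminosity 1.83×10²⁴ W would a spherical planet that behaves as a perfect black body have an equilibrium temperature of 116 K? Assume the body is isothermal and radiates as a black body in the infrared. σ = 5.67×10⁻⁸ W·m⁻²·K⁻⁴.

For an isothermal black-emitting sphere, (1−a)S·πr² = σ·4πr²·T⁴ ⇒ S = 4σT⁴/(1−a).
S = 4·5.67×10⁻⁸·(116)⁴/1.00 = 41.07 W/m².
Flux falls as S = L/(4πd²), so d = √(L/(4πS)) = √(1.83×10²⁴/(4π·41.07)).

d ≈ 5.96×10¹⁰ m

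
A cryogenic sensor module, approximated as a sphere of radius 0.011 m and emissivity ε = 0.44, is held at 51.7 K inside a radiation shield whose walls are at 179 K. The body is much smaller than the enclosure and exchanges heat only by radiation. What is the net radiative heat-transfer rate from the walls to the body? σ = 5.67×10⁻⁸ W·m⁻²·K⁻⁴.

P_net ≈ 0.0387 W

For a small grey body in a large enclosure: P_net = εσA(T_body⁴ − T_wall⁴).
A = 4πr² = 0.001521 m²; T_body⁴ − T_wall⁴ = 7.144×10⁶ − 1.027×10⁹ = -1.019×10⁹ K⁴.
|P_net| = 0.44·5.67×10⁻⁸·0.001521·1.019×10⁹.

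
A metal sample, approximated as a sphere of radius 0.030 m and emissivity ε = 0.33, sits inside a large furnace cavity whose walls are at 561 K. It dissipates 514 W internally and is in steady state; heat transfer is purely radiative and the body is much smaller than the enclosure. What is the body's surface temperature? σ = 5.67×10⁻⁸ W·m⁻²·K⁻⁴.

For a small grey body in a large enclosure, net radiated power = εσA(T⁴ − T_w⁴).
Steady state: P = εσA(T⁴ − T_w⁴) with A = 4πr² = 0.01131 m².
T⁴ = P/(εσA) + T_w⁴ = 514/(0.33·5.67×10⁻⁸·0.01131) + (561)⁴
    = 2.429×10¹² + 9.905×10¹⁰ = 2.528×10¹² K⁴.

T ≈ 1260 K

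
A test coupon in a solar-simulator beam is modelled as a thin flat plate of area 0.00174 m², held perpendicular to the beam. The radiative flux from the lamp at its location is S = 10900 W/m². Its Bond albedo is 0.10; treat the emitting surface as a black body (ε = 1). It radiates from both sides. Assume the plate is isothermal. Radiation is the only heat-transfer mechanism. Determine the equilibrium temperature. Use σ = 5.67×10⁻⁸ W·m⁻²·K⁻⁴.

At equilibrium, absorbed power = emitted power.
Absorbing cross-section = A = 0.001740 m²; emitting surface = 2A = 0.003480 m² (ratio 2).
(1−a)S·A_cross = εσ·A_surf·T⁴  ⇒  T⁴ = (1−a)S/(2σ).
T⁴ = 0.900·10900/(2·5.67×10⁻⁸) = 8.651×10¹⁰ K⁴.
T = (8.651×10¹⁰)^(1/4).

T ≈ 542 K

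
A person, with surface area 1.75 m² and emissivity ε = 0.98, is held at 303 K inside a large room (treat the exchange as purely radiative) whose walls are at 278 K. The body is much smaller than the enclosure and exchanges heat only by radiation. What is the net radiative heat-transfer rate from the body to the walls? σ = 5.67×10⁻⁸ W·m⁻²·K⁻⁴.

For a small grey body in a large enclosure: P_net = εσA(T_body⁴ − T_wall⁴).
A = 1.75 m²; T_body⁴ − T_wall⁴ = 8.429×10⁹ − 5.973×10⁹ = 2.456×10⁹ K⁴.
|P_net| = 0.98·5.67×10⁻⁸·1.750·2.456×10⁹.

P_net ≈ 239 W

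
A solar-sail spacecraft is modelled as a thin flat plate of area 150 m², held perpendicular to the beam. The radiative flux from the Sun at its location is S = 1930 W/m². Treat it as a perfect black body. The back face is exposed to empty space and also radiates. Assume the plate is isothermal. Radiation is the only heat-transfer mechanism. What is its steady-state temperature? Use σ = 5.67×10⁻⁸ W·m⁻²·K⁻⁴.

T ≈ 361 K

At equilibrium, absorbed power = emitted power.
Absorbing cross-section = A = 150.0 m²; emitting surface = 2A = 300.0 m² (ratio 2).
S·A_cross = εσ·A_surf·T⁴  ⇒  T⁴ = S/(2σ).
T⁴ = 1.00·1930/(2·5.67×10⁻⁸) = 1.702×10¹⁰ K⁴.
T = (1.702×10¹⁰)^(1/4).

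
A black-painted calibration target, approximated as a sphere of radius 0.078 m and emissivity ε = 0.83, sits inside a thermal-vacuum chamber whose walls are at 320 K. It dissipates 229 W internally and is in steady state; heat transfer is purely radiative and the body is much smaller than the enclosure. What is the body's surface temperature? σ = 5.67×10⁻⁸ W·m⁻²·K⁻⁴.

For a small grey body in a large enclosure, net radiated power = εσA(T⁴ − T_w⁴).
Steady state: P = εσA(T⁴ − T_w⁴) with A = 4πr² = 0.07645 m².
T⁴ = P/(εσA) + T_w⁴ = 229/(0.83·5.67×10⁻⁸·0.07645) + (320)⁴
    = 6.365×10¹⁰ + 1.049×10¹⁰ = 7.413×10¹⁰ K⁴.

T ≈ 522 K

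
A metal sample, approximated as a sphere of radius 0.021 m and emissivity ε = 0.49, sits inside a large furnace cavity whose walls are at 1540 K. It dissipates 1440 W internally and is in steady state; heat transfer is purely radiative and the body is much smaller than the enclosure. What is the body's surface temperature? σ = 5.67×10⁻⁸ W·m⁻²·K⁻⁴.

T ≈ 1970 K

For a small grey body in a large enclosure, net radiated power = εσA(T⁴ − T_w⁴).
Steady state: P = εσA(T⁴ − T_w⁴) with A = 4πr² = 0.005542 m².
T⁴ = P/(εσA) + T_w⁴ = 1440/(0.49·5.67×10⁻⁸·0.005542) + (1540)⁴
    = 9.353×10¹² + 5.624×10¹² = 1.498×10¹³ K⁴.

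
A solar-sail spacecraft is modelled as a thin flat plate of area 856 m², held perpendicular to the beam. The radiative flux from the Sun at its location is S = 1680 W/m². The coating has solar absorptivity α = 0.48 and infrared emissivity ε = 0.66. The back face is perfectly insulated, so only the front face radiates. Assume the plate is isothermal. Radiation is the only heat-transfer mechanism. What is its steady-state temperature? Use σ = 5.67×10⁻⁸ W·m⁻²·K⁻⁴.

At equilibrium, absorbed power = emitted power.
Absorbing cross-section = A = 856.0 m²; emitting surface = A = 856.0 m² (ratio 1).
αS·A_cross = εσ·A_surf·T⁴  ⇒  T⁴ = αS/(ε·1σ).
T⁴ = 0.480·1680/(0.66·1·5.67×10⁻⁸) = 2.155×10¹⁰ K⁴.
T = (2.155×10¹⁰)^(1/4).

T ≈ 383 K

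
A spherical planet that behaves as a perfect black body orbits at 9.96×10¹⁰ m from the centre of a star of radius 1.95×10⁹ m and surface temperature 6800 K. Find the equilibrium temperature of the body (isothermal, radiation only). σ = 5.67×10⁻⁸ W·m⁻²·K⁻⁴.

The star's surface emits σT_*⁴; at distance d the flux is S = σT_*⁴(R_*/d)².
S = 5.67×10⁻⁸·(6800)⁴·(1.95×10⁹/9.96×10¹⁰)² = 46470 W/m².
For an isothermal sphere T⁴ = (1−a)S/(4σ) = 2.049×10¹¹ K⁴.

T ≈ 673 K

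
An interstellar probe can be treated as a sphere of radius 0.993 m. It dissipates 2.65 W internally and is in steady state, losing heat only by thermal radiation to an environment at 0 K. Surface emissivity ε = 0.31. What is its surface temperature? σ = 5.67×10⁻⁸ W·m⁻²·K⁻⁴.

T ≈ 59.1 K

Steady state: internal power = radiated power, P = εσA T⁴.
Radiating area A = 4πr² = 12.39 m².
T⁴ = P/(εσA) = 2.65/(0.31·5.67×10⁻⁸·12.39) = 1.217×10⁷ K⁴.
T = (1.217×10⁷)^(1/4).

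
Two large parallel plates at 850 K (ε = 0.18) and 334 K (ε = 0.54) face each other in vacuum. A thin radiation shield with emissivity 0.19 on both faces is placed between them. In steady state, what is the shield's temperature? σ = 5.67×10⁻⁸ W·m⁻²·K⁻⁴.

In steady state the net flux on the hot side equals that on the cold side.
σ(T₁⁴−T_s⁴)/D₁ = σ(T_s⁴−T₂⁴)/D₂, with D₁ = 1/ε₁+1/ε_s−1 = 9.819, D₂ = 1/ε_s+1/ε₂−1 = 6.115.
Solve for T_s⁴: T_s⁴ = (D₂·T₁⁴ + D₁·T₂⁴)/(D₁+D₂) = 2.080×10¹¹ K⁴.

T_s ≈ 675 K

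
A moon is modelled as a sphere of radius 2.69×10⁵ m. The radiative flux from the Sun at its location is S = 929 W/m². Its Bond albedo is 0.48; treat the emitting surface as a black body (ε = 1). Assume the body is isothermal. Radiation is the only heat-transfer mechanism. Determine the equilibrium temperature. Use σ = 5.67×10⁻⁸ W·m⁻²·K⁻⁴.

T ≈ 215 K

At equilibrium, absorbed power = emitted power.
Absorbing cross-section = πr² = 2.273×10¹¹ m²; emitting surface = 4πr² = 9.093×10¹¹ m² (ratio 4).
(1−a)S·A_cross = εσ·A_surf·T⁴  ⇒  T⁴ = (1−a)S/(4σ).
T⁴ = 0.520·929/(4·5.67×10⁻⁸) = 2.130×10⁹ K⁴.
T = (2.130×10⁹)^(1/4).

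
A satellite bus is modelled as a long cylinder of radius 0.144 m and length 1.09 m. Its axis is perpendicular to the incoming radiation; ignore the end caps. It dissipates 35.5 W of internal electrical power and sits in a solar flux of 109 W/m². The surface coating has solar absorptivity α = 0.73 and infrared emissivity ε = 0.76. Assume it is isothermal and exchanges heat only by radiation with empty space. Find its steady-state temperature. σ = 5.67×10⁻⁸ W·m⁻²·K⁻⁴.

T ≈ 194 K

At steady state, absorbed solar power + internal power = radiated power.
Absorbed: α·S·A_cross = 0.73·109·0.3139 = 24.98 W (cross-section 2rL).
Total input = 24.98 + 35.5 = 60.48 W.
Radiated: εσ·A_surf·T⁴ with A_surf = 2πrL = 0.9862 m².
T⁴ = 60.48/(0.76·5.67×10⁻⁸·0.9862) = 1.423×10⁹ K⁴.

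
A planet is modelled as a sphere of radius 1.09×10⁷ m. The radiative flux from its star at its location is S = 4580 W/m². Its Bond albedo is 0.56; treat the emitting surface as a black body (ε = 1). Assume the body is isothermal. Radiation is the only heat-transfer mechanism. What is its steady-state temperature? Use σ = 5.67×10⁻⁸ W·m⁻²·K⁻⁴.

At equilibrium, absorbed power = emitted power.
Absorbing cross-section = πr² = 3.733×10¹⁴ m²; emitting surface = 4πr² = 1.493×10¹⁵ m² (ratio 4).
(1−a)S·A_cross = εσ·A_surf·T⁴  ⇒  T⁴ = (1−a)S/(4σ).
T⁴ = 0.440·4580/(4·5.67×10⁻⁸) = 8.885×10⁹ K⁴.
T = (8.885×10⁹)^(1/4).

T ≈ 307 K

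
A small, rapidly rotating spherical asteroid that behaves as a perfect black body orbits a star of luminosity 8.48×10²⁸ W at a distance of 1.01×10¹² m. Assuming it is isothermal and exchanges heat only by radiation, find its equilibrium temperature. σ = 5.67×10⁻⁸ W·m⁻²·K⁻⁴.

T ≈ 413 K

First find the stellar flux at distance d: S = L/(4πd²) = 8.48×10²⁸/(4π·(1.01×10¹²)²) = 6615 W/m².
For an isothermal sphere, absorbed (1−a)S·πr² = emitted σ·4πr²·T⁴, so T⁴ = (1−a)S/(4σ).
T⁴ = 1.00·6615/(4·5.67×10⁻⁸) = 2.917×10¹⁰ K⁴.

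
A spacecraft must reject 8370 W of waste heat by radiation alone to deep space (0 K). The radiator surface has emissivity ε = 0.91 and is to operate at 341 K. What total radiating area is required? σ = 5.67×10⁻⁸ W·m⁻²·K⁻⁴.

A ≈ 12.0 m²

P = εσA T⁴ ⇒ A = P/(εσT⁴).
T⁴ = 1.352×10¹⁰ K⁴.
A = 8370/(0.91 × 5.67×10⁻⁸ × 1.352×10¹⁰).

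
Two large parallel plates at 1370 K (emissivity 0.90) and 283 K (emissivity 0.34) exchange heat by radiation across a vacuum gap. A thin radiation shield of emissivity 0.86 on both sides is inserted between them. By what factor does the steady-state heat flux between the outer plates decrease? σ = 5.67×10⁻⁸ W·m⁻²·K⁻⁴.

Without shield: q₀ = σΔ(T⁴)/(1/ε₁+1/ε₂−1) with denominator 3.052.
With shield the two gaps are in series; the resistances add: (1/ε₁+1/ε_s−1)+(1/ε_s+1/ε₂−1) = 1.274+3.104 = 4.378.
Heat-flux ratio q₀/q = 4.378/3.052.

factor ≈ 1.43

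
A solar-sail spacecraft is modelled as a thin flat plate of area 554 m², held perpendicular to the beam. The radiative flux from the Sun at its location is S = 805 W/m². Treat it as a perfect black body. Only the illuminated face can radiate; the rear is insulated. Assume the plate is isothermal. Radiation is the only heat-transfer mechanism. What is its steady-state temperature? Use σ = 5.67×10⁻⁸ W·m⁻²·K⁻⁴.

At equilibrium, absorbed power = emitted power.
Absorbing cross-section = A = 554.0 m²; emitting surface = A = 554.0 m² (ratio 1).
S·A_cross = εσ·A_surf·T⁴  ⇒  T⁴ = S/(1σ).
T⁴ = 1.00·805/(1·5.67×10⁻⁸) = 1.420×10¹⁰ K⁴.
T = (1.420×10¹⁰)^(1/4).

T ≈ 345 K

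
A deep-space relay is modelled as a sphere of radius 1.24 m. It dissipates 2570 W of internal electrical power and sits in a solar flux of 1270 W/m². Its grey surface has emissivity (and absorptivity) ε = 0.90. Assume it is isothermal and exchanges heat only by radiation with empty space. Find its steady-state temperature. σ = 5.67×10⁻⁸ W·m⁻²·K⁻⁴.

T ≈ 301 K

At steady state, absorbed solar power + internal power = radiated power.
Absorbed: α·S·A_cross = 0.90·1270·4.831 = 5521 W (cross-section πr²).
Total input = 5521 + 2570 = 8091 W.
Radiated: εσ·A_surf·T⁴ with A_surf = 4πr² = 19.32 m².
T⁴ = 8091/(0.90·5.67×10⁻⁸·19.32) = 8.206×10⁹ K⁴.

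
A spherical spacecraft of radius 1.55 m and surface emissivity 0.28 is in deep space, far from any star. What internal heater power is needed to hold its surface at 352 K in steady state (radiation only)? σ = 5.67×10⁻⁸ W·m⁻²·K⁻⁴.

P = εσ·4πr²·T⁴.
4πr² = 30.19 m²; T⁴ = 1.535×10¹⁰ K⁴.
P = 0.28·5.67×10⁻⁸·30.19·1.535×10¹⁰.

P ≈ 7360 W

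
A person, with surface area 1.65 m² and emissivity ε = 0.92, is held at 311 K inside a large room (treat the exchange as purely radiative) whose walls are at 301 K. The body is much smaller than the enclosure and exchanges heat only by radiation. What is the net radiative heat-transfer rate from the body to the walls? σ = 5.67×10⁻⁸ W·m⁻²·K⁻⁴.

For a small grey body in a large enclosure: P_net = εσA(T_body⁴ − T_wall⁴).
A = 1.65 m²; T_body⁴ − T_wall⁴ = 9.355×10⁹ − 8.209×10⁹ = 1.146×10⁹ K⁴.
|P_net| = 0.92·5.67×10⁻⁸·1.650·1.146×10⁹.

P_net ≈ 98.7 W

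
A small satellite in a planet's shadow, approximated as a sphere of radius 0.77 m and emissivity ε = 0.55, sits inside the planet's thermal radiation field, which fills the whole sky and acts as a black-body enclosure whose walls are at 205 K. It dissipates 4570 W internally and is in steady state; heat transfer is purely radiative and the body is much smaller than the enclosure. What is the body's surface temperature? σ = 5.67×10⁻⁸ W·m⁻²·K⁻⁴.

T ≈ 383 K

For a small grey body in a large enclosure, net radiated power = εσA(T⁴ − T_w⁴).
Steady state: P = εσA(T⁴ − T_w⁴) with A = 4πr² = 7.451 m².
T⁴ = P/(εσA) + T_w⁴ = 4570/(0.55·5.67×10⁻⁸·7.451) + (205)⁴
    = 1.967×10¹⁰ + 1.766×10⁹ = 2.143×10¹⁰ K⁴.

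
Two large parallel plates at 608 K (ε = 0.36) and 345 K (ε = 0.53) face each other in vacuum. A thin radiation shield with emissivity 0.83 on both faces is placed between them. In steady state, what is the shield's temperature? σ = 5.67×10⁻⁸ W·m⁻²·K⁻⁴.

T_s ≈ 504 K

In steady state the net flux on the hot side equals that on the cold side.
σ(T₁⁴−T_s⁴)/D₁ = σ(T_s⁴−T₂⁴)/D₂, with D₁ = 1/ε₁+1/ε_s−1 = 2.983, D₂ = 1/ε_s+1/ε₂−1 = 2.092.
Solve for T_s⁴: T_s⁴ = (D₂·T₁⁴ + D₁·T₂⁴)/(D₁+D₂) = 6.466×10¹⁰ K⁴.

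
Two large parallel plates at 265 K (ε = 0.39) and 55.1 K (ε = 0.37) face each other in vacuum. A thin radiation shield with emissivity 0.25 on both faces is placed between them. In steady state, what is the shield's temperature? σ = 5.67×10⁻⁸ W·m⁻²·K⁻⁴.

T_s ≈ 224 K

In steady state the net flux on the hot side equals that on the cold side.
σ(T₁⁴−T_s⁴)/D₁ = σ(T_s⁴−T₂⁴)/D₂, with D₁ = 1/ε₁+1/ε_s−1 = 5.564, D₂ = 1/ε_s+1/ε₂−1 = 5.703.
Solve for T_s⁴: T_s⁴ = (D₂·T₁⁴ + D₁·T₂⁴)/(D₁+D₂) = 2.501×10⁹ K⁴.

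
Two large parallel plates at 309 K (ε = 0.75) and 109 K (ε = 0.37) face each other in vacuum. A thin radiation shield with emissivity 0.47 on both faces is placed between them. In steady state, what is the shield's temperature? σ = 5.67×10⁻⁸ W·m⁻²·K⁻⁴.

In steady state the net flux on the hot side equals that on the cold side.
σ(T₁⁴−T_s⁴)/D₁ = σ(T_s⁴−T₂⁴)/D₂, with D₁ = 1/ε₁+1/ε_s−1 = 2.461, D₂ = 1/ε_s+1/ε₂−1 = 3.830.
Solve for T_s⁴: T_s⁴ = (D₂·T₁⁴ + D₁·T₂⁴)/(D₁+D₂) = 5.606×10⁹ K⁴.

T_s ≈ 274 K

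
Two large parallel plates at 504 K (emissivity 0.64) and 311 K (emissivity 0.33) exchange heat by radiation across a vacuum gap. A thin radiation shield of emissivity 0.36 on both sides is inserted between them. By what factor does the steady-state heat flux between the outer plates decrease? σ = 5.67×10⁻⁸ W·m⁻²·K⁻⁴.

factor ≈ 2.27

Without shield: q₀ = σΔ(T⁴)/(1/ε₁+1/ε₂−1) with denominator 3.593.
With shield the two gaps are in series; the resistances add: (1/ε₁+1/ε_s−1)+(1/ε_s+1/ε₂−1) = 3.340+4.808 = 8.148.
Heat-flux ratio q₀/q = 8.148/3.593.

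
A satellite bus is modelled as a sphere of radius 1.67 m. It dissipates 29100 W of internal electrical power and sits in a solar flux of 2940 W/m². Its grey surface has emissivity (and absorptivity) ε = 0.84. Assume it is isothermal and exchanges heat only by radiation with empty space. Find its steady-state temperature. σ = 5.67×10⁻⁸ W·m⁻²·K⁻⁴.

T ≈ 418 K

At steady state, absorbed solar power + internal power = radiated power.
Absorbed: α·S·A_cross = 0.84·2940·8.762 = 21640 W (cross-section πr²).
Total input = 21640 + 29100 = 50740 W.
Radiated: εσ·A_surf·T⁴ with A_surf = 4πr² = 35.05 m².
T⁴ = 50740/(0.84·5.67×10⁻⁸·35.05) = 3.040×10¹⁰ K⁴.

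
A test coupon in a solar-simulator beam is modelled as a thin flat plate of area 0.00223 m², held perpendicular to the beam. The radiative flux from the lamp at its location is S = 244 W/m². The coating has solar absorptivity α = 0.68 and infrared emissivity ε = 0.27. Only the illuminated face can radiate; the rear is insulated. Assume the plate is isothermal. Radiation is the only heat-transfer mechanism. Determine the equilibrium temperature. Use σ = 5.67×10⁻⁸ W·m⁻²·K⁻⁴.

At equilibrium, absorbed power = emitted power.
Absorbing cross-section = A = 0.002230 m²; emitting surface = A = 0.002230 m² (ratio 1).
αS·A_cross = εσ·A_surf·T⁴  ⇒  T⁴ = αS/(ε·1σ).
T⁴ = 0.680·244/(0.27·1·5.67×10⁻⁸) = 1.084×10¹⁰ K⁴.
T = (1.084×10¹⁰)^(1/4).

T ≈ 323 K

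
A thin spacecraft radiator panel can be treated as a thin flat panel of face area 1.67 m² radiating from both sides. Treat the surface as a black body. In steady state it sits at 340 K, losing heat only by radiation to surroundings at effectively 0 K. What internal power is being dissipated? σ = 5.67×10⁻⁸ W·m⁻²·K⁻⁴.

Steady state: P = εσA T⁴.
A = 2·1.67 = 3.340 m²; T⁴ = (340)⁴ = 1.336×10¹⁰ K⁴.
P = 1.0 × 5.67×10⁻⁸ × 3.340 × 1.336×10¹⁰.

P ≈ 2530 W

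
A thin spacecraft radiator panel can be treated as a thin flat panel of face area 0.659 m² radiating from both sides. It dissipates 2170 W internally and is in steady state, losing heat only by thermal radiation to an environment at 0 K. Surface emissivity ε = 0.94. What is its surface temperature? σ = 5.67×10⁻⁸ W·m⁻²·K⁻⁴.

Steady state: internal power = radiated power, P = εσA T⁴.
Radiating area A = 2·0.659 = 1.318 m².
T⁴ = P/(εσA) = 2170/(0.94·5.67×10⁻⁸·1.318) = 3.089×10¹⁰ K⁴.
T = (3.089×10¹⁰)^(1/4).

T ≈ 419 K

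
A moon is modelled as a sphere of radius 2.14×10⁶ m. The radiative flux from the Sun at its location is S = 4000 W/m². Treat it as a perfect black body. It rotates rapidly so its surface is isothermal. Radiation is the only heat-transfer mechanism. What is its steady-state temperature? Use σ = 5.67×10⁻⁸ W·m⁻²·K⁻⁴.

T ≈ 364 K

At equilibrium, absorbed power = emitted power.
Absorbing cross-section = πr² = 1.439×10¹³ m²; emitting surface = 4πr² = 5.755×10¹³ m² (ratio 4).
S·A_cross = εσ·A_surf·T⁴  ⇒  T⁴ = S/(4σ).
T⁴ = 1.00·4000/(4·5.67×10⁻⁸) = 1.764×10¹⁰ K⁴.
T = (1.764×10¹⁰)^(1/4).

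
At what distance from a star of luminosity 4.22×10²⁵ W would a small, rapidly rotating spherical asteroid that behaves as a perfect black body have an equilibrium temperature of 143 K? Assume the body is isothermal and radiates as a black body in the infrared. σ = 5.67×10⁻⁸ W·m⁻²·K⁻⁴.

For an isothermal black-emitting sphere, (1−a)S·πr² = σ·4πr²·T⁴ ⇒ S = 4σT⁴/(1−a).
S = 4·5.67×10⁻⁸·(143)⁴/1.00 = 94.84 W/m².
Flux falls as S = L/(4πd²), so d = √(L/(4πS)) = √(4.22×10²⁵/(4π·94.84)).

d ≈ 1.88×10¹¹ m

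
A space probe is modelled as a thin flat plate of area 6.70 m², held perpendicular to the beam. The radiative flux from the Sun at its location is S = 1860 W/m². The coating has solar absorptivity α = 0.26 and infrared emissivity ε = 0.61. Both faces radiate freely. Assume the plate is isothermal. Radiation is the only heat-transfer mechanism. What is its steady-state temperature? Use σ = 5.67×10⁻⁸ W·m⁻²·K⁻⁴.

At equilibrium, absorbed power = emitted power.
Absorbing cross-section = A = 6.700 m²; emitting surface = 2A = 13.40 m² (ratio 2).
αS·A_cross = εσ·A_surf·T⁴  ⇒  T⁴ = αS/(ε·2σ).
T⁴ = 0.260·1860/(0.61·2·5.67×10⁻⁸) = 6.991×10⁹ K⁴.
T = (6.991×10⁹)^(1/4).

T ≈ 289 K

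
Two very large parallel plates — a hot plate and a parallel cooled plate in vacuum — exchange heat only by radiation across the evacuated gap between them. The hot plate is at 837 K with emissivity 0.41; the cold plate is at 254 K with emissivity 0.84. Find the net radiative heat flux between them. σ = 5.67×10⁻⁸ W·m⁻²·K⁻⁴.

q ≈ 10500 W/m²

For two infinite grey parallel plates, q = σ(T₁⁴ − T₂⁴)/(1/ε₁ + 1/ε₂ − 1).
T₁⁴ − T₂⁴ = 4.908×10¹¹ − 4.162×10⁹ = 4.866×10¹¹ K⁴.
1/ε₁ + 1/ε₂ − 1 = 2.439 + 1.190 − 1 = 2.630.
q = 5.67×10⁻⁸ × 4.866×10¹¹ / 2.630.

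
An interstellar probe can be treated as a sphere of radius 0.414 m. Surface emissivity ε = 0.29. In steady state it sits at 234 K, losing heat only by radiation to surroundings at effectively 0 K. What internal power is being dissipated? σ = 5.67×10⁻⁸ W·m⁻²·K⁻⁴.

Steady state: P = εσA T⁴.
A = 4πr² = 2.154 m²; T⁴ = (234)⁴ = 2.998×10⁹ K⁴.
P = 0.29 × 5.67×10⁻⁸ × 2.154 × 2.998×10⁹.

P ≈ 106 W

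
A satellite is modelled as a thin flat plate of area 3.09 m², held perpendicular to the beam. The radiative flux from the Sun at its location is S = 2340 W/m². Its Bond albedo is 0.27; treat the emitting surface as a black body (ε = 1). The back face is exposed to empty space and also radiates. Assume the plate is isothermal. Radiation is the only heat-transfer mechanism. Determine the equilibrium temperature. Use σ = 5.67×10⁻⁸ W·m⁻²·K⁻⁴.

At equilibrium, absorbed power = emitted power.
Absorbing cross-section = A = 3.090 m²; emitting surface = 2A = 6.180 m² (ratio 2).
(1−a)S·A_cross = εσ·A_surf·T⁴  ⇒  T⁴ = (1−a)S/(2σ).
T⁴ = 0.730·2340/(2·5.67×10⁻⁸) = 1.506×10¹⁰ K⁴.
T = (1.506×10¹⁰)^(1/4).

T ≈ 350 K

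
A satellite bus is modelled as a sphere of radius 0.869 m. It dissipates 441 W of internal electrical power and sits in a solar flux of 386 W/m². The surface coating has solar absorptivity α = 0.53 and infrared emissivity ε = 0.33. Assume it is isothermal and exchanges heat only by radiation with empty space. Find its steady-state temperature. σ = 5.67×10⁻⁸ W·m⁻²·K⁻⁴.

T ≈ 269 K

At steady state, absorbed solar power + internal power = radiated power.
Absorbed: α·S·A_cross = 0.53·386·2.372 = 485.3 W (cross-section πr²).
Total input = 485.3 + 441 = 926.3 W.
Radiated: εσ·A_surf·T⁴ with A_surf = 4πr² = 9.490 m².
T⁴ = 926.3/(0.33·5.67×10⁻⁸·9.490) = 5.217×10⁹ K⁴.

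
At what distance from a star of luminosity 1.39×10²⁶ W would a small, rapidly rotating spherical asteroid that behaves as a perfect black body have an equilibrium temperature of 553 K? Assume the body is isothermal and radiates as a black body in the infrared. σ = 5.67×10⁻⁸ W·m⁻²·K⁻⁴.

d ≈ 2.28×10¹⁰ m

For an isothermal black-emitting sphere, (1−a)S·πr² = σ·4πr²·T⁴ ⇒ S = 4σT⁴/(1−a).
S = 4·5.67×10⁻⁸·(553)⁴/1.00 = 21210 W/m².
Flux falls as S = L/(4πd²), so d = √(L/(4πS)) = √(1.39×10²⁶/(4π·21210)).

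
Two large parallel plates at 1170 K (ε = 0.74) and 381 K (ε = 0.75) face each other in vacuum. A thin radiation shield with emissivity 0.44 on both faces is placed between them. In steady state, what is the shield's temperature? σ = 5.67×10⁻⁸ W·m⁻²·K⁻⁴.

In steady state the net flux on the hot side equals that on the cold side.
σ(T₁⁴−T_s⁴)/D₁ = σ(T_s⁴−T₂⁴)/D₂, with D₁ = 1/ε₁+1/ε_s−1 = 2.624, D₂ = 1/ε_s+1/ε₂−1 = 2.606.
Solve for T_s⁴: T_s⁴ = (D₂·T₁⁴ + D₁·T₂⁴)/(D₁+D₂) = 9.443×10¹¹ K⁴.

T_s ≈ 986 K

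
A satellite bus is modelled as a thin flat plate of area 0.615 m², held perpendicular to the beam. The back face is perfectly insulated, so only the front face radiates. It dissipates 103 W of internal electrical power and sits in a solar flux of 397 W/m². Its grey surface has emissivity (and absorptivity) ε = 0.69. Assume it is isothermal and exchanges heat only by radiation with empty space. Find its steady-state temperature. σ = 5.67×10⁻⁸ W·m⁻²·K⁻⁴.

At steady state, absorbed solar power + internal power = radiated power.
Absorbed: α·S·A_cross = 0.69·397·0.6150 = 168.5 W (cross-section A).
Total input = 168.5 + 103 = 271.5 W.
Radiated: εσ·A_surf·T⁴ with A_surf = A = 0.6150 m².
T⁴ = 271.5/(0.69·5.67×10⁻⁸·0.6150) = 1.128×10¹⁰ K⁴.

T ≈ 326 K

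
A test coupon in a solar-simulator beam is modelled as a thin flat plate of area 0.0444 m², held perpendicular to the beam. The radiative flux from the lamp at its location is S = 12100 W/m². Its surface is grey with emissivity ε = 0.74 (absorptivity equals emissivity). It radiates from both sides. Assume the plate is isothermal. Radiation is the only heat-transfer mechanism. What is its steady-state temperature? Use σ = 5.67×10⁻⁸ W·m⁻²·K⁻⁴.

At equilibrium, absorbed power = emitted power.
Absorbing cross-section = A = 0.04440 m²; emitting surface = 2A = 0.08880 m² (ratio 2).
εS·A_cross = εσ·A_surf·T⁴  ⇒  T⁴ = S/(2σ)   (ε cancels).
T⁴ = 12100/(2·5.67×10⁻⁸) = 1.067×10¹¹ K⁴.
T = (1.067×10¹¹)^(1/4).

T ≈ 572 K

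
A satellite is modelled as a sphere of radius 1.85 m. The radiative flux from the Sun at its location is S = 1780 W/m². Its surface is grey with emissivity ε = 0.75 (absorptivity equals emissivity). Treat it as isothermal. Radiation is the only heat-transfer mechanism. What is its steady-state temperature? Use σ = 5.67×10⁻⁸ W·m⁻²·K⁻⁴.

At equilibrium, absorbed power = emitted power.
Absorbing cross-section = πr² = 10.75 m²; emitting surface = 4πr² = 43.01 m² (ratio 4).
εS·A_cross = εσ·A_surf·T⁴  ⇒  T⁴ = S/(4σ)   (ε cancels).
T⁴ = 1780/(4·5.67×10⁻⁸) = 7.848×10⁹ K⁴.
T = (7.848×10⁹)^(1/4).

T ≈ 298 K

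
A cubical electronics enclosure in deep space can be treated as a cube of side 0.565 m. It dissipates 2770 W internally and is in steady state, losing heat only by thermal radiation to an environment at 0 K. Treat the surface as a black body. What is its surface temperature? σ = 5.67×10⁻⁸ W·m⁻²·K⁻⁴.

Steady state: internal power = radiated power, P = εσA T⁴.
Radiating area A = 6L² = 1.915 m².
T⁴ = P/(εσA) = 2770/(1.0·5.67×10⁻⁸·1.915) = 2.551×10¹⁰ K⁴.
T = (2.551×10¹⁰)^(1/4).

T ≈ 400 K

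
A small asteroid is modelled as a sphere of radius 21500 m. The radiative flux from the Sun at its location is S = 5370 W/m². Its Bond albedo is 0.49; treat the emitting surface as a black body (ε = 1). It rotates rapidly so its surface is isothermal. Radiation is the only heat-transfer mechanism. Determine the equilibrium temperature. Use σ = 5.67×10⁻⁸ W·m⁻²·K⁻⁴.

T ≈ 331 K

At equilibrium, absorbed power = emitted power.
Absorbing cross-section = πr² = 1.452×10⁹ m²; emitting surface = 4πr² = 5.809×10⁹ m² (ratio 4).
(1−a)S·A_cross = εσ·A_surf·T⁴  ⇒  T⁴ = (1−a)S/(4σ).
T⁴ = 0.510·5370/(4·5.67×10⁻⁸) = 1.208×10¹⁰ K⁴.
T = (1.208×10¹⁰)^(1/4).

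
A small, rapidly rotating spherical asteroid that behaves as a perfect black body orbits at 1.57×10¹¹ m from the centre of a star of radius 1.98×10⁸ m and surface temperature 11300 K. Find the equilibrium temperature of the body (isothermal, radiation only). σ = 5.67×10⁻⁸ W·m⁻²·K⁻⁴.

The star's surface emits σT_*⁴; at distance d the flux is S = σT_*⁴(R_*/d)².
S = 5.67×10⁻⁸·(11300)⁴·(1.98×10⁸/1.57×10¹¹)² = 1470 W/m².
For an isothermal sphere T⁴ = (1−a)S/(4σ) = 6.483×10⁹ K⁴.

T ≈ 284 K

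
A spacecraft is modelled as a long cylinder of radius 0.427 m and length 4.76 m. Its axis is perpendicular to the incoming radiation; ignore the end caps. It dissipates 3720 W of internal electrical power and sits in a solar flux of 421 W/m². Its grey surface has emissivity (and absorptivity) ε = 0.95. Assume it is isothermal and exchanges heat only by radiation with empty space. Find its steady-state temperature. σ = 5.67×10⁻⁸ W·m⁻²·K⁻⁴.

T ≈ 297 K

At steady state, absorbed solar power + internal power = radiated power.
Absorbed: α·S·A_cross = 0.95·421·4.065 = 1626 W (cross-section 2rL).
Total input = 1626 + 3720 = 5346 W.
Radiated: εσ·A_surf·T⁴ with A_surf = 2πrL = 12.77 m².
T⁴ = 5346/(0.95·5.67×10⁻⁸·12.77) = 7.771×10⁹ K⁴.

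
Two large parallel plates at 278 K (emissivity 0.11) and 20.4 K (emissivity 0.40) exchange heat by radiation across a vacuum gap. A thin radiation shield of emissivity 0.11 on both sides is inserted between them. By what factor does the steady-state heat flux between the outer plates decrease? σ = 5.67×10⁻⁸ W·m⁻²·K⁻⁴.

Without shield: q₀ = σΔ(T⁴)/(1/ε₁+1/ε₂−1) with denominator 10.59.
With shield the two gaps are in series; the resistances add: (1/ε₁+1/ε_s−1)+(1/ε_s+1/ε₂−1) = 17.18+10.59 = 27.77.
Heat-flux ratio q₀/q = 27.77/10.59.

factor ≈ 2.62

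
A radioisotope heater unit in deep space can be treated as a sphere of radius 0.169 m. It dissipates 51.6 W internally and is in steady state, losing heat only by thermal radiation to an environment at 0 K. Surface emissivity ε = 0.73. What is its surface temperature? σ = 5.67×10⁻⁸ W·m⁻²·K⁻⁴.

Steady state: internal power = radiated power, P = εσA T⁴.
Radiating area A = 4πr² = 0.3589 m².
T⁴ = P/(εσA) = 51.6/(0.73·5.67×10⁻⁸·0.3589) = 3.473×10⁹ K⁴.
T = (3.473×10⁹)^(1/4).

T ≈ 243 K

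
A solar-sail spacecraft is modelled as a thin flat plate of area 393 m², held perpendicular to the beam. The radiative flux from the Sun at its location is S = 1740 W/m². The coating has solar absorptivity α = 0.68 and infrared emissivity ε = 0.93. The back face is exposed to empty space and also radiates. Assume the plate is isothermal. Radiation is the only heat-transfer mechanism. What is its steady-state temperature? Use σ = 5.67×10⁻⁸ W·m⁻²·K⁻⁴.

At equilibrium, absorbed power = emitted power.
Absorbing cross-section = A = 393.0 m²; emitting surface = 2A = 786.0 m² (ratio 2).
αS·A_cross = εσ·A_surf·T⁴  ⇒  T⁴ = αS/(ε·2σ).
T⁴ = 0.680·1740/(0.93·2·5.67×10⁻⁸) = 1.122×10¹⁰ K⁴.
T = (1.122×10¹⁰)^(1/4).

T ≈ 325 K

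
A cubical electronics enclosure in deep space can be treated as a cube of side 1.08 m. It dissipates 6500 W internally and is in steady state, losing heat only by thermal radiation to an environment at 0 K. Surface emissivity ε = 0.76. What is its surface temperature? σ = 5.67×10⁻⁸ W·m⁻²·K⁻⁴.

Steady state: internal power = radiated power, P = εσA T⁴.
Radiating area A = 6L² = 6.998 m².
T⁴ = P/(εσA) = 6500/(0.76·5.67×10⁻⁸·6.998) = 2.155×10¹⁰ K⁴.
T = (2.155×10¹⁰)^(1/4).

T ≈ 383 K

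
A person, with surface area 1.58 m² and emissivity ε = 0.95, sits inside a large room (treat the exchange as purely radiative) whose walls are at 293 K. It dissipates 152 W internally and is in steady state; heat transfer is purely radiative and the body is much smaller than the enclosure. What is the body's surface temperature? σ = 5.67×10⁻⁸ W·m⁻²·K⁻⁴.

For a small grey body in a large enclosure, net radiated power = εσA(T⁴ − T_w⁴).
Steady state: P = εσA(T⁴ − T_w⁴) with A = 1.58 m².
T⁴ = P/(εσA) + T_w⁴ = 152/(0.95·5.67×10⁻⁸·1.580) + (293)⁴
    = 1.786×10⁹ + 7.370×10⁹ = 9.156×10⁹ K⁴.

T ≈ 309 K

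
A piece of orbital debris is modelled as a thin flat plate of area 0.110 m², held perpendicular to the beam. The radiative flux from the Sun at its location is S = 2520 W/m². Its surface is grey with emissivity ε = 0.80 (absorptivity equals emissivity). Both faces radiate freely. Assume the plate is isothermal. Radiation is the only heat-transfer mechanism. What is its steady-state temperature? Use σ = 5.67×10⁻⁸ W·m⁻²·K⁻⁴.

At equilibrium, absorbed power = emitted power.
Absorbing cross-section = A = 0.1100 m²; emitting surface = 2A = 0.2200 m² (ratio 2).
εS·A_cross = εσ·A_surf·T⁴  ⇒  T⁴ = S/(2σ)   (ε cancels).
T⁴ = 2520/(2·5.67×10⁻⁸) = 2.222×10¹⁰ K⁴.
T = (2.222×10¹⁰)^(1/4).

T ≈ 386 K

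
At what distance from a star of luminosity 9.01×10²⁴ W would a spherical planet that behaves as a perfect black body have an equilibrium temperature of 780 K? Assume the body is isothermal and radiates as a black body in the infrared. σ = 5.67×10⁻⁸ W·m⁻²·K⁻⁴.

d ≈ 2.92×10⁹ m

For an isothermal black-emitting sphere, (1−a)S·πr² = σ·4πr²·T⁴ ⇒ S = 4σT⁴/(1−a).
S = 4·5.67×10⁻⁸·(780)⁴/1.00 = 83950 W/m².
Flux falls as S = L/(4πd²), so d = √(L/(4πS)) = √(9.01×10²⁴/(4π·83950)).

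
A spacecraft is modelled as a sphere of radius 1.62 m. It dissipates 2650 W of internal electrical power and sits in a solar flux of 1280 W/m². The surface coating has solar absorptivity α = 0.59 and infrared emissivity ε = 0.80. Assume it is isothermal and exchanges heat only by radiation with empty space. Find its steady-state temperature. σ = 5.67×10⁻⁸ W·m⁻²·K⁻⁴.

At steady state, absorbed solar power + internal power = radiated power.
Absorbed: α·S·A_cross = 0.59·1280·8.245 = 6226 W (cross-section πr²).
Total input = 6226 + 2650 = 8876 W.
Radiated: εσ·A_surf·T⁴ with A_surf = 4πr² = 32.98 m².
T⁴ = 8876/(0.80·5.67×10⁻⁸·32.98) = 5.934×10⁹ K⁴.

T ≈ 278 K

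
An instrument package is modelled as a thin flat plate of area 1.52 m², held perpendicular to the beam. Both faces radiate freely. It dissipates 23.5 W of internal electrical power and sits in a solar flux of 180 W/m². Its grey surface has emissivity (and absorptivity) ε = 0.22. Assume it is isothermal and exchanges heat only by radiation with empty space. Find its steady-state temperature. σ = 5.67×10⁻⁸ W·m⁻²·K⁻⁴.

T ≈ 217 K

At steady state, absorbed solar power + internal power = radiated power.
Absorbed: α·S·A_cross = 0.22·180·1.520 = 60.19 W (cross-section A).
Total input = 60.19 + 23.5 = 83.69 W.
Radiated: εσ·A_surf·T⁴ with A_surf = 2A = 3.040 m².
T⁴ = 83.69/(0.22·5.67×10⁻⁸·3.040) = 2.207×10⁹ K⁴.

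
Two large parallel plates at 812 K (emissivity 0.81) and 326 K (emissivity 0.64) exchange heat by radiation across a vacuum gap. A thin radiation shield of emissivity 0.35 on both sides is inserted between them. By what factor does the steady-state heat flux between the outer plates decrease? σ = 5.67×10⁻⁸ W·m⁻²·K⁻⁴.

Without shield: q₀ = σΔ(T⁴)/(1/ε₁+1/ε₂−1) with denominator 1.797.
With shield the two gaps are in series; the resistances add: (1/ε₁+1/ε_s−1)+(1/ε_s+1/ε₂−1) = 3.092+3.420 = 6.511.
Heat-flux ratio q₀/q = 6.511/1.797.

factor ≈ 3.62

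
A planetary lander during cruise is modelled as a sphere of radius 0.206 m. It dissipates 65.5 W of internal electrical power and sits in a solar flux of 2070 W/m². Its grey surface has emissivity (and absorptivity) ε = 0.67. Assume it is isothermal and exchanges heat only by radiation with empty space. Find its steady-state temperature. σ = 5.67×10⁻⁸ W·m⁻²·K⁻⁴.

T ≈ 333 K

At steady state, absorbed solar power + internal power = radiated power.
Absorbed: α·S·A_cross = 0.67·2070·0.1333 = 184.9 W (cross-section πr²).
Total input = 184.9 + 65.5 = 250.4 W.
Radiated: εσ·A_surf·T⁴ with A_surf = 4πr² = 0.5333 m².
T⁴ = 250.4/(0.67·5.67×10⁻⁸·0.5333) = 1.236×10¹⁰ K⁴.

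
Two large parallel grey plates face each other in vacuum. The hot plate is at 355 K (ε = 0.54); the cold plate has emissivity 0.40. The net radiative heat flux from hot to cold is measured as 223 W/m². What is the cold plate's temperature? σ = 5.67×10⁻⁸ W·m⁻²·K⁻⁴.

T₂ ≈ 228 K

q = σ(T₁⁴ − T₂⁴)/(1/ε₁ + 1/ε₂ − 1); denominator = 3.352.
T₂⁴ = T₁⁴ − q·(1/ε₁+1/ε₂−1)/σ = 1.588×10¹⁰ − 223·3.352/5.67×10⁻⁸
    = 2.700×10⁹ K⁴.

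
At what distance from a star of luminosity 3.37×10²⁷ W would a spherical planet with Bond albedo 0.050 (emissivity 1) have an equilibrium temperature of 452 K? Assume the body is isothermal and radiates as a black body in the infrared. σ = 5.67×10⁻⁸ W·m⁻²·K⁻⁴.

d ≈ 1.64×10¹¹ m

For an isothermal black-emitting sphere, (1−a)S·πr² = σ·4πr²·T⁴ ⇒ S = 4σT⁴/(1−a).
S = 4·5.67×10⁻⁸·(452)⁴/0.950 = 9965 W/m².
Flux falls as S = L/(4πd²), so d = √(L/(4πS)) = √(3.37×10²⁷/(4π·9965)).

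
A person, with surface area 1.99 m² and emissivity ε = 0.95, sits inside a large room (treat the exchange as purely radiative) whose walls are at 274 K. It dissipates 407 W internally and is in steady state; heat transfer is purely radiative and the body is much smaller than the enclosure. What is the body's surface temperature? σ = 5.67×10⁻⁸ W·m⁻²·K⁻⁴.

For a small grey body in a large enclosure, net radiated power = εσA(T⁴ − T_w⁴).
Steady state: P = εσA(T⁴ − T_w⁴) with A = 1.99 m².
T⁴ = P/(εσA) + T_w⁴ = 407/(0.95·5.67×10⁻⁸·1.990) + (274)⁴
    = 3.797×10⁹ + 5.636×10⁹ = 9.433×10⁹ K⁴.

T ≈ 312 K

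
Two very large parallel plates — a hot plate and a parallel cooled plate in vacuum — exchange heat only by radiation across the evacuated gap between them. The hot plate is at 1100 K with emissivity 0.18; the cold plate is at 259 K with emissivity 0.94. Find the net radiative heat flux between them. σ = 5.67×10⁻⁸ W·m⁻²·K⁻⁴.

For two infinite grey parallel plates, q = σ(T₁⁴ − T₂⁴)/(1/ε₁ + 1/ε₂ − 1).
T₁⁴ − T₂⁴ = 1.464×10¹² − 4.500×10⁹ = 1.460×10¹² K⁴.
1/ε₁ + 1/ε₂ − 1 = 5.556 + 1.064 − 1 = 5.619.
q = 5.67×10⁻⁸ × 1.460×10¹² / 5.619.

q ≈ 14700 W/m²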